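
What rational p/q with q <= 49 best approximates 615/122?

Expand x = 615/122 as a continued fraction with the Euclidean algorithm:
  615 = 5*122 + 5, so a_0 = 5.
  122 = 24*5 + 2, so a_1 = 24.
  5 = 2*2 + 1, so a_2 = 2.
  2 = 2*1 + 0, so a_3 = 2.
so x = [5; 24, 2, 2].
Convergents (p_i = a_i*p_{i-1} + p_{i-2}, q_i = a_i*q_{i-1} + q_{i-2} with p_{-2}=0, p_{-1}=1, q_{-2}=1, q_{-1}=0), until the denominator exceeds 49:
  i=0: a_0=5, p_0 = 5*1 + 0 = 5, q_0 = 5*0 + 1 = 1.
  i=1: a_1=24, p_1 = 24*5 + 1 = 121, q_1 = 24*1 + 0 = 24.
  i=2: a_2=2, p_2 = 2*121 + 5 = 247, q_2 = 2*24 + 1 = 49.
  i=3: a_3=2, p_3 = 2*247 + 121 = 615, q_3 = 2*49 + 24 = 122.
q_3 = 122 > 49, so the last convergent with denominator <= 49 is p_2/q_2 = 247/49.
The closest fraction with denominator <= 49 is either p_2/q_2 or the intermediate fraction (k*p_2 + p_1)/(k*q_2 + q_1) with the largest k >= 1 whose denominator stays <= 49; these approach x as k grows, and every other convergent or intermediate fraction in range is farther away.
Largest k: floor((49 - q_1)/q_2) = floor((49 - 24)/49) = 0.
Since k = 0, no intermediate fraction beyond p_2/q_2 has denominator <= 49, so the convergent 247/49 is the closest (its error is |615*49 - 247*122|/(122*49) = 1/5978).

247/49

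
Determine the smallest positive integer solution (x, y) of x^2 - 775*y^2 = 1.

First expand sqrt(775) as a continued fraction. With x_i = (sqrt(775) + m_i)/d_i and (m_0, d_0) = (0, 1): a_0 = floor(sqrt(775)) = 27, since 27^2 = 729 <= 775 < 784 = 28^2.
Iterate m_{i+1} = d_i*a_i - m_i, d_{i+1} = (775 - m_{i+1}^2)/d_i, a_{i+1} = floor((a_0 + m_{i+1})/d_{i+1}):
  m_1 = 1*27 - 0 = 27, d_1 = (775 - 27^2)/1 = 46/1 = 46, a_1 = floor((27 + 27)/46) = 1.
  m_2 = 46*1 - 27 = 19, d_2 = (775 - 19^2)/46 = 414/46 = 9, a_2 = floor((27 + 19)/9) = 5.
  m_3 = 9*5 - 19 = 26, d_3 = (775 - 26^2)/9 = 99/9 = 11, a_3 = floor((27 + 26)/11) = 4.
  m_4 = 11*4 - 26 = 18, d_4 = (775 - 18^2)/11 = 451/11 = 41, a_4 = floor((27 + 18)/41) = 1.
  m_5 = 41*1 - 18 = 23, d_5 = (775 - 23^2)/41 = 246/41 = 6, a_5 = floor((27 + 23)/6) = 8.
  m_6 = 6*8 - 23 = 25, d_6 = (775 - 25^2)/6 = 150/6 = 25, a_6 = floor((27 + 25)/25) = 2.
  m_7 = 25*2 - 25 = 25, d_7 = (775 - 25^2)/25 = 150/25 = 6, a_7 = floor((27 + 25)/6) = 8.
  m_8 = 6*8 - 25 = 23, d_8 = (775 - 23^2)/6 = 246/6 = 41, a_8 = floor((27 + 23)/41) = 1.
  m_9 = 41*1 - 23 = 18, d_9 = (775 - 18^2)/41 = 451/41 = 11, a_9 = floor((27 + 18)/11) = 4.
  m_10 = 11*4 - 18 = 26, d_10 = (775 - 26^2)/11 = 99/11 = 9, a_10 = floor((27 + 26)/9) = 5.
  m_11 = 9*5 - 26 = 19, d_11 = (775 - 19^2)/9 = 414/9 = 46, a_11 = floor((27 + 19)/46) = 1.
  m_12 = 46*1 - 19 = 27, d_12 = (775 - 27^2)/46 = 46/46 = 1, a_12 = floor((27 + 27)/1) = 54.
  m_13 = 1*54 - 27 = 27, d_13 = (775 - 27^2)/1 = 46/1 = 46: (m_13, d_13) = (m_1, d_1) = (27, 46), so from here the quotients repeat a_1, ..., a_12; the period length is 12.
So sqrt(775) = [27; (1, 5, 4, 1, 8, 2, 8, 1, 4, 5, 1, 54)] with period length k = 12.
k is even, so the fundamental solution of x^2 - 775y^2 = 1 is (p_{k-1}, q_{k-1}) = (p_11, q_11); compute convergents through index 11.
Convergents (p_i = a_i*p_{i-1} + p_{i-2}, q_i = a_i*q_{i-1} + q_{i-2} with p_{-2}=0, p_{-1}=1, q_{-2}=1, q_{-1}=0):
  i=0: a_0=27, p_0 = 27*1 + 0 = 27, q_0 = 27*0 + 1 = 1.
  i=1: a_1=1, p_1 = 1*27 + 1 = 28, q_1 = 1*1 + 0 = 1.
  i=2: a_2=5, p_2 = 5*28 + 27 = 167, q_2 = 5*1 + 1 = 6.
  i=3: a_3=4, p_3 = 4*167 + 28 = 696, q_3 = 4*6 + 1 = 25.
  i=4: a_4=1, p_4 = 1*696 + 167 = 863, q_4 = 1*25 + 6 = 31.
  i=5: a_5=8, p_5 = 8*863 + 696 = 7600, q_5 = 8*31 + 25 = 273.
  i=6: a_6=2, p_6 = 2*7600 + 863 = 16063, q_6 = 2*273 + 31 = 577.
  i=7: a_7=8, p_7 = 8*16063 + 7600 = 136104, q_7 = 8*577 + 273 = 4889.
  i=8: a_8=1, p_8 = 1*136104 + 16063 = 152167, q_8 = 1*4889 + 577 = 5466.
  i=9: a_9=4, p_9 = 4*152167 + 136104 = 744772, q_9 = 4*5466 + 4889 = 26753.
  i=10: a_10=5, p_10 = 5*744772 + 152167 = 3876027, q_10 = 5*26753 + 5466 = 139231.
  i=11: a_11=1, p_11 = 1*3876027 + 744772 = 4620799, q_11 = 1*139231 + 26753 = 165984.
Check: 4620799^2 - 775*165984^2 = 21351783398401 - 21351783398400 = 1, so (x, y) = (4620799, 165984) solves the equation, and by the theorem it is the least positive solution.

(x, y) = (4620799, 165984)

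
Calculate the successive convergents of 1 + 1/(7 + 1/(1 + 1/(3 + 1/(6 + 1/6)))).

Using the convergent recurrence p_i = a_i*p_{i-1} + p_{i-2}, q_i = a_i*q_{i-1} + q_{i-2} with p_{-2}=0, p_{-1}=1, q_{-2}=1, q_{-1}=0:
  i=0: a_0=1, p_0 = 1*1 + 0 = 1, q_0 = 1*0 + 1 = 1.
  i=1: a_1=7, p_1 = 7*1 + 1 = 8, q_1 = 7*1 + 0 = 7.
  i=2: a_2=1, p_2 = 1*8 + 1 = 9, q_2 = 1*7 + 1 = 8.
  i=3: a_3=3, p_3 = 3*9 + 8 = 35, q_3 = 3*8 + 7 = 31.
  i=4: a_4=6, p_4 = 6*35 + 9 = 219, q_4 = 6*31 + 8 = 194.
  i=5: a_5=6, p_5 = 6*219 + 35 = 1349, q_5 = 6*194 + 31 = 1195.

1/1, 8/7, 9/8, 35/31, 219/194, 1349/1195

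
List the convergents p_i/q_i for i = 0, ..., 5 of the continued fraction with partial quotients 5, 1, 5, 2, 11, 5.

Using the convergent recurrence p_i = a_i*p_{i-1} + p_{i-2}, q_i = a_i*q_{i-1} + q_{i-2} with p_{-2}=0, p_{-1}=1, q_{-2}=1, q_{-1}=0:
  i=0: a_0=5, p_0 = 5*1 + 0 = 5, q_0 = 5*0 + 1 = 1.
  i=1: a_1=1, p_1 = 1*5 + 1 = 6, q_1 = 1*1 + 0 = 1.
  i=2: a_2=5, p_2 = 5*6 + 5 = 35, q_2 = 5*1 + 1 = 6.
  i=3: a_3=2, p_3 = 2*35 + 6 = 76, q_3 = 2*6 + 1 = 13.
  i=4: a_4=11, p_4 = 11*76 + 35 = 871, q_4 = 11*13 + 6 = 149.
  i=5: a_5=5, p_5 = 5*871 + 76 = 4431, q_5 = 5*149 + 13 = 758.

5/1, 6/1, 35/6, 76/13, 871/149, 4431/758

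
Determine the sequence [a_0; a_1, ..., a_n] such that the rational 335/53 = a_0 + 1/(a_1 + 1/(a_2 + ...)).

[6; 3, 8, 2]

Run the Euclidean algorithm on 335 and 53; the successive quotients are the partial quotients a_0, a_1, ... (each step inverts the fractional part left over by the previous one):
  335 = 6*53 + 17, so a_0 = 6.
  53 = 3*17 + 2, so a_1 = 3.
  17 = 8*2 + 1, so a_2 = 8.
  2 = 2*1 + 0, so a_3 = 2.
The remainder reaches 0 after 4 divisions, so the expansion has 4 partial quotients, read off in order.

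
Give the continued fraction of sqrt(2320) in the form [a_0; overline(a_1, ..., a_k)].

[48; overline(6, 96)]

Write x_i = (sqrt(2320) + m_i)/d_i with (m_0, d_0) = (0, 1). a_0 = floor(sqrt(2320)) = 48, since 48^2 = 2304 <= 2320 < 2401 = 49^2.
Iterate m_{i+1} = d_i*a_i - m_i, d_{i+1} = (2320 - m_{i+1}^2)/d_i, a_{i+1} = floor((a_0 + m_{i+1})/d_{i+1}):
  m_1 = 1*48 - 0 = 48, d_1 = (2320 - 48^2)/1 = 16/1 = 16, a_1 = floor((48 + 48)/16) = 6.
  m_2 = 16*6 - 48 = 48, d_2 = (2320 - 48^2)/16 = 16/16 = 1, a_2 = floor((48 + 48)/1) = 96.
  m_3 = 1*96 - 48 = 48, d_3 = (2320 - 48^2)/1 = 16/1 = 16: (m_3, d_3) = (m_1, d_1) = (48, 16), so from here the quotients repeat a_1, a_2; the period length is 2.
Hence the expansion of sqrt(2320) is a_0 = 48 followed by the repeating block 6, 96 (period 2).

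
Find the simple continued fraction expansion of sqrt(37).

[6; (12)]

Write x_i = (sqrt(37) + m_i)/d_i with (m_0, d_0) = (0, 1). a_0 = floor(sqrt(37)) = 6, since 6^2 = 36 <= 37 < 49 = 7^2.
Iterate m_{i+1} = d_i*a_i - m_i, d_{i+1} = (37 - m_{i+1}^2)/d_i, a_{i+1} = floor((a_0 + m_{i+1})/d_{i+1}):
  m_1 = 1*6 - 0 = 6, d_1 = (37 - 6^2)/1 = 1/1 = 1, a_1 = floor((6 + 6)/1) = 12.
  m_2 = 1*12 - 6 = 6, d_2 = (37 - 6^2)/1 = 1/1 = 1: (m_2, d_2) = (m_1, d_1) = (6, 1), so from here the quotient a_1 repeats; the period length is 1.
Hence the expansion of sqrt(37) is a_0 = 6 followed by the repeating block 12 (period 1).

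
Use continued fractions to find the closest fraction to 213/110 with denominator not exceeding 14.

Expand x = 213/110 as a continued fraction with the Euclidean algorithm:
  213 = 1*110 + 103, so a_0 = 1.
  110 = 1*103 + 7, so a_1 = 1.
  103 = 14*7 + 5, so a_2 = 14.
  7 = 1*5 + 2, so a_3 = 1.
  5 = 2*2 + 1, so a_4 = 2.
  2 = 2*1 + 0, so a_5 = 2.
so x = [1; 1, 14, 1, 2, 2].
Convergents (p_i = a_i*p_{i-1} + p_{i-2}, q_i = a_i*q_{i-1} + q_{i-2} with p_{-2}=0, p_{-1}=1, q_{-2}=1, q_{-1}=0), until the denominator exceeds 14:
  i=0: a_0=1, p_0 = 1*1 + 0 = 1, q_0 = 1*0 + 1 = 1.
  i=1: a_1=1, p_1 = 1*1 + 1 = 2, q_1 = 1*1 + 0 = 1.
  i=2: a_2=14, p_2 = 14*2 + 1 = 29, q_2 = 14*1 + 1 = 15.
q_2 = 15 > 14, so the last convergent with denominator <= 14 is p_1/q_1 = 2/1.
The closest fraction with denominator <= 14 is either p_1/q_1 or the intermediate fraction (k*p_1 + p_0)/(k*q_1 + q_0) with the largest k >= 1 whose denominator stays <= 14; these approach x as k grows, and every other convergent or intermediate fraction in range is farther away.
Largest k: floor((14 - q_0)/q_1) = floor((14 - 1)/1) = 13.
That gives (13*2 + 1)/(13*1 + 1) = 27/14.
Compare the errors: |x - 2/1| = |213*1 - 2*110|/(110*1) = 7/110, and |x - 27/14| = |213*14 - 27*110|/(110*14) = 12/1540.
Cross-multiplying, 12*110 = 1320 < 10780 = 7*1540, so 12/1540 is smaller: the intermediate fraction 27/14 is closer to x than 2/1.

27/14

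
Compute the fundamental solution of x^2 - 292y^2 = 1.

First expand sqrt(292) as a continued fraction. With x_i = (sqrt(292) + m_i)/d_i and (m_0, d_0) = (0, 1): a_0 = floor(sqrt(292)) = 17, since 17^2 = 289 <= 292 < 324 = 18^2.
Iterate m_{i+1} = d_i*a_i - m_i, d_{i+1} = (292 - m_{i+1}^2)/d_i, a_{i+1} = floor((a_0 + m_{i+1})/d_{i+1}):
  m_1 = 1*17 - 0 = 17, d_1 = (292 - 17^2)/1 = 3/1 = 3, a_1 = floor((17 + 17)/3) = 11.
  m_2 = 3*11 - 17 = 16, d_2 = (292 - 16^2)/3 = 36/3 = 12, a_2 = floor((17 + 16)/12) = 2.
  m_3 = 12*2 - 16 = 8, d_3 = (292 - 8^2)/12 = 228/12 = 19, a_3 = floor((17 + 8)/19) = 1.
  m_4 = 19*1 - 8 = 11, d_4 = (292 - 11^2)/19 = 171/19 = 9, a_4 = floor((17 + 11)/9) = 3.
  m_5 = 9*3 - 11 = 16, d_5 = (292 - 16^2)/9 = 36/9 = 4, a_5 = floor((17 + 16)/4) = 8.
  m_6 = 4*8 - 16 = 16, d_6 = (292 - 16^2)/4 = 36/4 = 9, a_6 = floor((17 + 16)/9) = 3.
  m_7 = 9*3 - 16 = 11, d_7 = (292 - 11^2)/9 = 171/9 = 19, a_7 = floor((17 + 11)/19) = 1.
  m_8 = 19*1 - 11 = 8, d_8 = (292 - 8^2)/19 = 228/19 = 12, a_8 = floor((17 + 8)/12) = 2.
  m_9 = 12*2 - 8 = 16, d_9 = (292 - 16^2)/12 = 36/12 = 3, a_9 = floor((17 + 16)/3) = 11.
  m_10 = 3*11 - 16 = 17, d_10 = (292 - 17^2)/3 = 3/3 = 1, a_10 = floor((17 + 17)/1) = 34.
  m_11 = 1*34 - 17 = 17, d_11 = (292 - 17^2)/1 = 3/1 = 3: (m_11, d_11) = (m_1, d_1) = (17, 3), so from here the quotients repeat a_1, ..., a_10; the period length is 10.
So sqrt(292) = [17; (11, 2, 1, 3, 8, 3, 1, 2, 11, 34)] with period length k = 10.
k is even, so the fundamental solution of x^2 - 292y^2 = 1 is (p_{k-1}, q_{k-1}) = (p_9, q_9); compute convergents through index 9.
Convergents (p_i = a_i*p_{i-1} + p_{i-2}, q_i = a_i*q_{i-1} + q_{i-2} with p_{-2}=0, p_{-1}=1, q_{-2}=1, q_{-1}=0):
  i=0: a_0=17, p_0 = 17*1 + 0 = 17, q_0 = 17*0 + 1 = 1.
  i=1: a_1=11, p_1 = 11*17 + 1 = 188, q_1 = 11*1 + 0 = 11.
  i=2: a_2=2, p_2 = 2*188 + 17 = 393, q_2 = 2*11 + 1 = 23.
  i=3: a_3=1, p_3 = 1*393 + 188 = 581, q_3 = 1*23 + 11 = 34.
  i=4: a_4=3, p_4 = 3*581 + 393 = 2136, q_4 = 3*34 + 23 = 125.
  i=5: a_5=8, p_5 = 8*2136 + 581 = 17669, q_5 = 8*125 + 34 = 1034.
  i=6: a_6=3, p_6 = 3*17669 + 2136 = 55143, q_6 = 3*1034 + 125 = 3227.
  i=7: a_7=1, p_7 = 1*55143 + 17669 = 72812, q_7 = 1*3227 + 1034 = 4261.
  i=8: a_8=2, p_8 = 2*72812 + 55143 = 200767, q_8 = 2*4261 + 3227 = 11749.
  i=9: a_9=11, p_9 = 11*200767 + 72812 = 2281249, q_9 = 11*11749 + 4261 = 133500.
Check: 2281249^2 - 292*133500^2 = 5204097000001 - 5204097000000 = 1, so (x, y) = (2281249, 133500) solves the equation, and by the theorem it is the least positive solution.

(x, y) = (2281249, 133500)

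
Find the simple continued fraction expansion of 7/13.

Run the Euclidean algorithm on 7 and 13; the successive quotients are the partial quotients a_0, a_1, ... (each step inverts the fractional part left over by the previous one):
  7 = 0*13 + 7, so a_0 = 0.
  13 = 1*7 + 6, so a_1 = 1.
  7 = 1*6 + 1, so a_2 = 1.
  6 = 6*1 + 0, so a_3 = 6.
The remainder reaches 0 after 4 divisions, so the expansion has 4 partial quotients, read off in order.

[0; 1, 1, 6]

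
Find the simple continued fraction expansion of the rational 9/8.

Run the Euclidean algorithm on 9 and 8; the successive quotients are the partial quotients a_0, a_1, ... (each step inverts the fractional part left over by the previous one):
  9 = 1*8 + 1, so a_0 = 1.
  8 = 8*1 + 0, so a_1 = 8.
The remainder reaches 0 after 2 divisions, so the expansion has 2 partial quotients, read off in order.

[1; 8]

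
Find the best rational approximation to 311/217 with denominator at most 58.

43/30

Expand x = 311/217 as a continued fraction with the Euclidean algorithm:
  311 = 1*217 + 94, so a_0 = 1.
  217 = 2*94 + 29, so a_1 = 2.
  94 = 3*29 + 7, so a_2 = 3.
  29 = 4*7 + 1, so a_3 = 4.
  7 = 7*1 + 0, so a_4 = 7.
so x = [1; 2, 3, 4, 7].
Convergents (p_i = a_i*p_{i-1} + p_{i-2}, q_i = a_i*q_{i-1} + q_{i-2} with p_{-2}=0, p_{-1}=1, q_{-2}=1, q_{-1}=0), until the denominator exceeds 58:
  i=0: a_0=1, p_0 = 1*1 + 0 = 1, q_0 = 1*0 + 1 = 1.
  i=1: a_1=2, p_1 = 2*1 + 1 = 3, q_1 = 2*1 + 0 = 2.
  i=2: a_2=3, p_2 = 3*3 + 1 = 10, q_2 = 3*2 + 1 = 7.
  i=3: a_3=4, p_3 = 4*10 + 3 = 43, q_3 = 4*7 + 2 = 30.
  i=4: a_4=7, p_4 = 7*43 + 10 = 311, q_4 = 7*30 + 7 = 217.
q_4 = 217 > 58, so the last convergent with denominator <= 58 is p_3/q_3 = 43/30.
The closest fraction with denominator <= 58 is either p_3/q_3 or the intermediate fraction (k*p_3 + p_2)/(k*q_3 + q_2) with the largest k >= 1 whose denominator stays <= 58; these approach x as k grows, and every other convergent or intermediate fraction in range is farther away.
Largest k: floor((58 - q_2)/q_3) = floor((58 - 7)/30) = 1.
That gives (1*43 + 10)/(1*30 + 7) = 53/37.
Compare the errors: |x - 43/30| = |311*30 - 43*217|/(217*30) = 1/6510, and |x - 53/37| = |311*37 - 53*217|/(217*37) = 6/8029.
Cross-multiplying, 1*8029 = 8029 < 39060 = 6*6510, so 1/6510 is smaller: the convergent 43/30 is closer to x than 53/37.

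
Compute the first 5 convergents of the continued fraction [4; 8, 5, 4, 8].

4/1, 33/8, 169/41, 709/172, 5841/1417

Using the convergent recurrence p_i = a_i*p_{i-1} + p_{i-2}, q_i = a_i*q_{i-1} + q_{i-2} with p_{-2}=0, p_{-1}=1, q_{-2}=1, q_{-1}=0:
  i=0: a_0=4, p_0 = 4*1 + 0 = 4, q_0 = 4*0 + 1 = 1.
  i=1: a_1=8, p_1 = 8*4 + 1 = 33, q_1 = 8*1 + 0 = 8.
  i=2: a_2=5, p_2 = 5*33 + 4 = 169, q_2 = 5*8 + 1 = 41.
  i=3: a_3=4, p_3 = 4*169 + 33 = 709, q_3 = 4*41 + 8 = 172.
  i=4: a_4=8, p_4 = 8*709 + 169 = 5841, q_4 = 8*172 + 41 = 1417.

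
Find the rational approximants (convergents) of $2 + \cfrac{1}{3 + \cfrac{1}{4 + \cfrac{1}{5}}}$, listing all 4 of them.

2/1, 7/3, 30/13, 157/68

Using the convergent recurrence p_i = a_i*p_{i-1} + p_{i-2}, q_i = a_i*q_{i-1} + q_{i-2} with p_{-2}=0, p_{-1}=1, q_{-2}=1, q_{-1}=0:
  i=0: a_0=2, p_0 = 2*1 + 0 = 2, q_0 = 2*0 + 1 = 1.
  i=1: a_1=3, p_1 = 3*2 + 1 = 7, q_1 = 3*1 + 0 = 3.
  i=2: a_2=4, p_2 = 4*7 + 2 = 30, q_2 = 4*3 + 1 = 13.
  i=3: a_3=5, p_3 = 5*30 + 7 = 157, q_3 = 5*13 + 3 = 68.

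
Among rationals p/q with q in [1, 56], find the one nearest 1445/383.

83/22

Expand x = 1445/383 as a continued fraction with the Euclidean algorithm:
  1445 = 3*383 + 296, so a_0 = 3.
  383 = 1*296 + 87, so a_1 = 1.
  296 = 3*87 + 35, so a_2 = 3.
  87 = 2*35 + 17, so a_3 = 2.
  35 = 2*17 + 1, so a_4 = 2.
  17 = 17*1 + 0, so a_5 = 17.
so x = [3; 1, 3, 2, 2, 17].
Convergents (p_i = a_i*p_{i-1} + p_{i-2}, q_i = a_i*q_{i-1} + q_{i-2} with p_{-2}=0, p_{-1}=1, q_{-2}=1, q_{-1}=0), until the denominator exceeds 56:
  i=0: a_0=3, p_0 = 3*1 + 0 = 3, q_0 = 3*0 + 1 = 1.
  i=1: a_1=1, p_1 = 1*3 + 1 = 4, q_1 = 1*1 + 0 = 1.
  i=2: a_2=3, p_2 = 3*4 + 3 = 15, q_2 = 3*1 + 1 = 4.
  i=3: a_3=2, p_3 = 2*15 + 4 = 34, q_3 = 2*4 + 1 = 9.
  i=4: a_4=2, p_4 = 2*34 + 15 = 83, q_4 = 2*9 + 4 = 22.
  i=5: a_5=17, p_5 = 17*83 + 34 = 1445, q_5 = 17*22 + 9 = 383.
q_5 = 383 > 56, so the last convergent with denominator <= 56 is p_4/q_4 = 83/22.
The closest fraction with denominator <= 56 is either p_4/q_4 or the intermediate fraction (k*p_4 + p_3)/(k*q_4 + q_3) with the largest k >= 1 whose denominator stays <= 56; these approach x as k grows, and every other convergent or intermediate fraction in range is farther away.
Largest k: floor((56 - q_3)/q_4) = floor((56 - 9)/22) = 2.
That gives (2*83 + 34)/(2*22 + 9) = 200/53.
Compare the errors: |x - 83/22| = |1445*22 - 83*383|/(383*22) = 1/8426, and |x - 200/53| = |1445*53 - 200*383|/(383*53) = 15/20299.
Cross-multiplying, 1*20299 = 20299 < 126390 = 15*8426, so 1/8426 is smaller: the convergent 83/22 is closer to x than 200/53.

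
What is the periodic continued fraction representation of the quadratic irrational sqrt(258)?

Write x_i = (sqrt(258) + m_i)/d_i with (m_0, d_0) = (0, 1). a_0 = floor(sqrt(258)) = 16, since 16^2 = 256 <= 258 < 289 = 17^2.
Iterate m_{i+1} = d_i*a_i - m_i, d_{i+1} = (258 - m_{i+1}^2)/d_i, a_{i+1} = floor((a_0 + m_{i+1})/d_{i+1}):
  m_1 = 1*16 - 0 = 16, d_1 = (258 - 16^2)/1 = 2/1 = 2, a_1 = floor((16 + 16)/2) = 16.
  m_2 = 2*16 - 16 = 16, d_2 = (258 - 16^2)/2 = 2/2 = 1, a_2 = floor((16 + 16)/1) = 32.
  m_3 = 1*32 - 16 = 16, d_3 = (258 - 16^2)/1 = 2/1 = 2: (m_3, d_3) = (m_1, d_1) = (16, 2), so from here the quotients repeat a_1, a_2; the period length is 2.
Hence the expansion of sqrt(258) is a_0 = 16 followed by the repeating block 16, 32 (period 2).

[16; (16, 32)]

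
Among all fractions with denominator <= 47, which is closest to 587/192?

107/35

Expand x = 587/192 as a continued fraction with the Euclidean algorithm:
  587 = 3*192 + 11, so a_0 = 3.
  192 = 17*11 + 5, so a_1 = 17.
  11 = 2*5 + 1, so a_2 = 2.
  5 = 5*1 + 0, so a_3 = 5.
so x = [3; 17, 2, 5].
Convergents (p_i = a_i*p_{i-1} + p_{i-2}, q_i = a_i*q_{i-1} + q_{i-2} with p_{-2}=0, p_{-1}=1, q_{-2}=1, q_{-1}=0), until the denominator exceeds 47:
  i=0: a_0=3, p_0 = 3*1 + 0 = 3, q_0 = 3*0 + 1 = 1.
  i=1: a_1=17, p_1 = 17*3 + 1 = 52, q_1 = 17*1 + 0 = 17.
  i=2: a_2=2, p_2 = 2*52 + 3 = 107, q_2 = 2*17 + 1 = 35.
  i=3: a_3=5, p_3 = 5*107 + 52 = 587, q_3 = 5*35 + 17 = 192.
q_3 = 192 > 47, so the last convergent with denominator <= 47 is p_2/q_2 = 107/35.
The closest fraction with denominator <= 47 is either p_2/q_2 or the intermediate fraction (k*p_2 + p_1)/(k*q_2 + q_1) with the largest k >= 1 whose denominator stays <= 47; these approach x as k grows, and every other convergent or intermediate fraction in range is farther away.
Largest k: floor((47 - q_1)/q_2) = floor((47 - 17)/35) = 0.
Since k = 0, no intermediate fraction beyond p_2/q_2 has denominator <= 47, so the convergent 107/35 is the closest (its error is |587*35 - 107*192|/(192*35) = 1/6720).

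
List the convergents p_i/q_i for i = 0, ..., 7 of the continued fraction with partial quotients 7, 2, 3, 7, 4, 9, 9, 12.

Using the convergent recurrence p_i = a_i*p_{i-1} + p_{i-2}, q_i = a_i*q_{i-1} + q_{i-2} with p_{-2}=0, p_{-1}=1, q_{-2}=1, q_{-1}=0:
  i=0: a_0=7, p_0 = 7*1 + 0 = 7, q_0 = 7*0 + 1 = 1.
  i=1: a_1=2, p_1 = 2*7 + 1 = 15, q_1 = 2*1 + 0 = 2.
  i=2: a_2=3, p_2 = 3*15 + 7 = 52, q_2 = 3*2 + 1 = 7.
  i=3: a_3=7, p_3 = 7*52 + 15 = 379, q_3 = 7*7 + 2 = 51.
  i=4: a_4=4, p_4 = 4*379 + 52 = 1568, q_4 = 4*51 + 7 = 211.
  i=5: a_5=9, p_5 = 9*1568 + 379 = 14491, q_5 = 9*211 + 51 = 1950.
  i=6: a_6=9, p_6 = 9*14491 + 1568 = 131987, q_6 = 9*1950 + 211 = 17761.
  i=7: a_7=12, p_7 = 12*131987 + 14491 = 1598335, q_7 = 12*17761 + 1950 = 215082.

7/1, 15/2, 52/7, 379/51, 1568/211, 14491/1950, 131987/17761, 1598335/215082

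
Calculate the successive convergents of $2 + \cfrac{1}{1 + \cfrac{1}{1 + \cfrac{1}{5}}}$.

2/1, 3/1, 5/2, 28/11

Using the convergent recurrence p_i = a_i*p_{i-1} + p_{i-2}, q_i = a_i*q_{i-1} + q_{i-2} with p_{-2}=0, p_{-1}=1, q_{-2}=1, q_{-1}=0:
  i=0: a_0=2, p_0 = 2*1 + 0 = 2, q_0 = 2*0 + 1 = 1.
  i=1: a_1=1, p_1 = 1*2 + 1 = 3, q_1 = 1*1 + 0 = 1.
  i=2: a_2=1, p_2 = 1*3 + 2 = 5, q_2 = 1*1 + 1 = 2.
  i=3: a_3=5, p_3 = 5*5 + 3 = 28, q_3 = 5*2 + 1 = 11.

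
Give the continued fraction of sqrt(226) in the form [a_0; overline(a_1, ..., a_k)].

[15; overline(30)]

Write x_i = (sqrt(226) + m_i)/d_i with (m_0, d_0) = (0, 1). a_0 = floor(sqrt(226)) = 15, since 15^2 = 225 <= 226 < 256 = 16^2.
Iterate m_{i+1} = d_i*a_i - m_i, d_{i+1} = (226 - m_{i+1}^2)/d_i, a_{i+1} = floor((a_0 + m_{i+1})/d_{i+1}):
  m_1 = 1*15 - 0 = 15, d_1 = (226 - 15^2)/1 = 1/1 = 1, a_1 = floor((15 + 15)/1) = 30.
  m_2 = 1*30 - 15 = 15, d_2 = (226 - 15^2)/1 = 1/1 = 1: (m_2, d_2) = (m_1, d_1) = (15, 1), so from here the quotient a_1 repeats; the period length is 1.
Hence the expansion of sqrt(226) is a_0 = 15 followed by the repeating block 30 (period 1).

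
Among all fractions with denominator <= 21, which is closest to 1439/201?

136/19

Expand x = 1439/201 as a continued fraction with the Euclidean algorithm:
  1439 = 7*201 + 32, so a_0 = 7.
  201 = 6*32 + 9, so a_1 = 6.
  32 = 3*9 + 5, so a_2 = 3.
  9 = 1*5 + 4, so a_3 = 1.
  5 = 1*4 + 1, so a_4 = 1.
  4 = 4*1 + 0, so a_5 = 4.
so x = [7; 6, 3, 1, 1, 4].
Convergents (p_i = a_i*p_{i-1} + p_{i-2}, q_i = a_i*q_{i-1} + q_{i-2} with p_{-2}=0, p_{-1}=1, q_{-2}=1, q_{-1}=0), until the denominator exceeds 21:
  i=0: a_0=7, p_0 = 7*1 + 0 = 7, q_0 = 7*0 + 1 = 1.
  i=1: a_1=6, p_1 = 6*7 + 1 = 43, q_1 = 6*1 + 0 = 6.
  i=2: a_2=3, p_2 = 3*43 + 7 = 136, q_2 = 3*6 + 1 = 19.
  i=3: a_3=1, p_3 = 1*136 + 43 = 179, q_3 = 1*19 + 6 = 25.
q_3 = 25 > 21, so the last convergent with denominator <= 21 is p_2/q_2 = 136/19.
The closest fraction with denominator <= 21 is either p_2/q_2 or the intermediate fraction (k*p_2 + p_1)/(k*q_2 + q_1) with the largest k >= 1 whose denominator stays <= 21; these approach x as k grows, and every other convergent or intermediate fraction in range is farther away.
Largest k: floor((21 - q_1)/q_2) = floor((21 - 6)/19) = 0.
Since k = 0, no intermediate fraction beyond p_2/q_2 has denominator <= 21, so the convergent 136/19 is the closest (its error is |1439*19 - 136*201|/(201*19) = 5/3819).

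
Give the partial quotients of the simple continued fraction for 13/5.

Run the Euclidean algorithm on 13 and 5; the successive quotients are the partial quotients a_0, a_1, ... (each step inverts the fractional part left over by the previous one):
  13 = 2*5 + 3, so a_0 = 2.
  5 = 1*3 + 2, so a_1 = 1.
  3 = 1*2 + 1, so a_2 = 1.
  2 = 2*1 + 0, so a_3 = 2.
The remainder reaches 0 after 4 divisions, so the expansion has 4 partial quotients, read off in order.

[2; 1, 1, 2]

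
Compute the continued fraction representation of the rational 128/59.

[2; 5, 1, 9]

Run the Euclidean algorithm on 128 and 59; the successive quotients are the partial quotients a_0, a_1, ... (each step inverts the fractional part left over by the previous one):
  128 = 2*59 + 10, so a_0 = 2.
  59 = 5*10 + 9, so a_1 = 5.
  10 = 1*9 + 1, so a_2 = 1.
  9 = 9*1 + 0, so a_3 = 9.
The remainder reaches 0 after 4 divisions, so the expansion has 4 partial quotients, read off in order.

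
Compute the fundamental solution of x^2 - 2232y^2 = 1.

(x, y) = (7937, 168)

First expand sqrt(2232) as a continued fraction. With x_i = (sqrt(2232) + m_i)/d_i and (m_0, d_0) = (0, 1): a_0 = floor(sqrt(2232)) = 47, since 47^2 = 2209 <= 2232 < 2304 = 48^2.
Iterate m_{i+1} = d_i*a_i - m_i, d_{i+1} = (2232 - m_{i+1}^2)/d_i, a_{i+1} = floor((a_0 + m_{i+1})/d_{i+1}):
  m_1 = 1*47 - 0 = 47, d_1 = (2232 - 47^2)/1 = 23/1 = 23, a_1 = floor((47 + 47)/23) = 4.
  m_2 = 23*4 - 47 = 45, d_2 = (2232 - 45^2)/23 = 207/23 = 9, a_2 = floor((47 + 45)/9) = 10.
  m_3 = 9*10 - 45 = 45, d_3 = (2232 - 45^2)/9 = 207/9 = 23, a_3 = floor((47 + 45)/23) = 4.
  m_4 = 23*4 - 45 = 47, d_4 = (2232 - 47^2)/23 = 23/23 = 1, a_4 = floor((47 + 47)/1) = 94.
  m_5 = 1*94 - 47 = 47, d_5 = (2232 - 47^2)/1 = 23/1 = 23: (m_5, d_5) = (m_1, d_1) = (47, 23), so from here the quotients repeat a_1, ..., a_4; the period length is 4.
So sqrt(2232) = [47; (4, 10, 4, 94)] with period length k = 4.
k is even, so the fundamental solution of x^2 - 2232y^2 = 1 is (p_{k-1}, q_{k-1}) = (p_3, q_3); compute convergents through index 3.
Convergents (p_i = a_i*p_{i-1} + p_{i-2}, q_i = a_i*q_{i-1} + q_{i-2} with p_{-2}=0, p_{-1}=1, q_{-2}=1, q_{-1}=0):
  i=0: a_0=47, p_0 = 47*1 + 0 = 47, q_0 = 47*0 + 1 = 1.
  i=1: a_1=4, p_1 = 4*47 + 1 = 189, q_1 = 4*1 + 0 = 4.
  i=2: a_2=10, p_2 = 10*189 + 47 = 1937, q_2 = 10*4 + 1 = 41.
  i=3: a_3=4, p_3 = 4*1937 + 189 = 7937, q_3 = 4*41 + 4 = 168.
Check: 7937^2 - 2232*168^2 = 62995969 - 62995968 = 1, so (x, y) = (7937, 168) solves the equation, and by the theorem it is the least positive solution.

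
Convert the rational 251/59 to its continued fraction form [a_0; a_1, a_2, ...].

[4; 3, 1, 14]

Run the Euclidean algorithm on 251 and 59; the successive quotients are the partial quotients a_0, a_1, ... (each step inverts the fractional part left over by the previous one):
  251 = 4*59 + 15, so a_0 = 4.
  59 = 3*15 + 14, so a_1 = 3.
  15 = 1*14 + 1, so a_2 = 1.
  14 = 14*1 + 0, so a_3 = 14.
The remainder reaches 0 after 4 divisions, so the expansion has 4 partial quotients, read off in order.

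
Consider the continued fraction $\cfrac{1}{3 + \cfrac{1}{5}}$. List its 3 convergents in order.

0/1, 1/3, 5/16

Using the convergent recurrence p_i = a_i*p_{i-1} + p_{i-2}, q_i = a_i*q_{i-1} + q_{i-2} with p_{-2}=0, p_{-1}=1, q_{-2}=1, q_{-1}=0:
  i=0: a_0=0, p_0 = 0*1 + 0 = 0, q_0 = 0*0 + 1 = 1.
  i=1: a_1=3, p_1 = 3*0 + 1 = 1, q_1 = 3*1 + 0 = 3.
  i=2: a_2=5, p_2 = 5*1 + 0 = 5, q_2 = 5*3 + 1 = 16.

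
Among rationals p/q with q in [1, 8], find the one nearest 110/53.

Expand x = 110/53 as a continued fraction with the Euclidean algorithm:
  110 = 2*53 + 4, so a_0 = 2.
  53 = 13*4 + 1, so a_1 = 13.
  4 = 4*1 + 0, so a_2 = 4.
so x = [2; 13, 4].
Convergents (p_i = a_i*p_{i-1} + p_{i-2}, q_i = a_i*q_{i-1} + q_{i-2} with p_{-2}=0, p_{-1}=1, q_{-2}=1, q_{-1}=0), until the denominator exceeds 8:
  i=0: a_0=2, p_0 = 2*1 + 0 = 2, q_0 = 2*0 + 1 = 1.
  i=1: a_1=13, p_1 = 13*2 + 1 = 27, q_1 = 13*1 + 0 = 13.
q_1 = 13 > 8, so the last convergent with denominator <= 8 is p_0/q_0 = 2/1.
The closest fraction with denominator <= 8 is either p_0/q_0 or the intermediate fraction (k*p_0 + p_{-1})/(k*q_0 + q_{-1}) with the largest k >= 1 whose denominator stays <= 8; these approach x as k grows, and every other convergent or intermediate fraction in range is farther away.
Largest k: floor((8 - q_{-1})/q_0) = floor((8 - 0)/1) = 8 (using the seeds p_{-1} = 1, q_{-1} = 0).
That gives (8*2 + 1)/(8*1 + 0) = 17/8.
Compare the errors: |x - 2/1| = |110*1 - 2*53|/(53*1) = 4/53, and |x - 17/8| = |110*8 - 17*53|/(53*8) = 21/424.
Cross-multiplying, 21*53 = 1113 < 1696 = 4*424, so 21/424 is smaller: the intermediate fraction 17/8 is closer to x than 2/1.

17/8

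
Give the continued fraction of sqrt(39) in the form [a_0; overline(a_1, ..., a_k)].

Write x_i = (sqrt(39) + m_i)/d_i with (m_0, d_0) = (0, 1). a_0 = floor(sqrt(39)) = 6, since 6^2 = 36 <= 39 < 49 = 7^2.
Iterate m_{i+1} = d_i*a_i - m_i, d_{i+1} = (39 - m_{i+1}^2)/d_i, a_{i+1} = floor((a_0 + m_{i+1})/d_{i+1}):
  m_1 = 1*6 - 0 = 6, d_1 = (39 - 6^2)/1 = 3/1 = 3, a_1 = floor((6 + 6)/3) = 4.
  m_2 = 3*4 - 6 = 6, d_2 = (39 - 6^2)/3 = 3/3 = 1, a_2 = floor((6 + 6)/1) = 12.
  m_3 = 1*12 - 6 = 6, d_3 = (39 - 6^2)/1 = 3/1 = 3: (m_3, d_3) = (m_1, d_1) = (6, 3), so from here the quotients repeat a_1, a_2; the period length is 2.
Hence the expansion of sqrt(39) is a_0 = 6 followed by the repeating block 4, 12 (period 2).

[6; overline(4, 12)]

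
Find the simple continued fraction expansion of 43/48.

Run the Euclidean algorithm on 43 and 48; the successive quotients are the partial quotients a_0, a_1, ... (each step inverts the fractional part left over by the previous one):
  43 = 0*48 + 43, so a_0 = 0.
  48 = 1*43 + 5, so a_1 = 1.
  43 = 8*5 + 3, so a_2 = 8.
  5 = 1*3 + 2, so a_3 = 1.
  3 = 1*2 + 1, so a_4 = 1.
  2 = 2*1 + 0, so a_5 = 2.
The remainder reaches 0 after 6 divisions, so the expansion has 6 partial quotients, read off in order.

[0; 1, 8, 1, 1, 2]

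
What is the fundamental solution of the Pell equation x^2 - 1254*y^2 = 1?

First expand sqrt(1254) as a continued fraction. With x_i = (sqrt(1254) + m_i)/d_i and (m_0, d_0) = (0, 1): a_0 = floor(sqrt(1254)) = 35, since 35^2 = 1225 <= 1254 < 1296 = 36^2.
Iterate m_{i+1} = d_i*a_i - m_i, d_{i+1} = (1254 - m_{i+1}^2)/d_i, a_{i+1} = floor((a_0 + m_{i+1})/d_{i+1}):
  m_1 = 1*35 - 0 = 35, d_1 = (1254 - 35^2)/1 = 29/1 = 29, a_1 = floor((35 + 35)/29) = 2.
  m_2 = 29*2 - 35 = 23, d_2 = (1254 - 23^2)/29 = 725/29 = 25, a_2 = floor((35 + 23)/25) = 2.
  m_3 = 25*2 - 23 = 27, d_3 = (1254 - 27^2)/25 = 525/25 = 21, a_3 = floor((35 + 27)/21) = 2.
  m_4 = 21*2 - 27 = 15, d_4 = (1254 - 15^2)/21 = 1029/21 = 49, a_4 = floor((35 + 15)/49) = 1.
  m_5 = 49*1 - 15 = 34, d_5 = (1254 - 34^2)/49 = 98/49 = 2, a_5 = floor((35 + 34)/2) = 34.
  m_6 = 2*34 - 34 = 34, d_6 = (1254 - 34^2)/2 = 98/2 = 49, a_6 = floor((35 + 34)/49) = 1.
  m_7 = 49*1 - 34 = 15, d_7 = (1254 - 15^2)/49 = 1029/49 = 21, a_7 = floor((35 + 15)/21) = 2.
  m_8 = 21*2 - 15 = 27, d_8 = (1254 - 27^2)/21 = 525/21 = 25, a_8 = floor((35 + 27)/25) = 2.
  m_9 = 25*2 - 27 = 23, d_9 = (1254 - 23^2)/25 = 725/25 = 29, a_9 = floor((35 + 23)/29) = 2.
  m_10 = 29*2 - 23 = 35, d_10 = (1254 - 35^2)/29 = 29/29 = 1, a_10 = floor((35 + 35)/1) = 70.
  m_11 = 1*70 - 35 = 35, d_11 = (1254 - 35^2)/1 = 29/1 = 29: (m_11, d_11) = (m_1, d_1) = (35, 29), so from here the quotients repeat a_1, ..., a_10; the period length is 10.
So sqrt(1254) = [35; (2, 2, 2, 1, 34, 1, 2, 2, 2, 70)] with period length k = 10.
k is even, so the fundamental solution of x^2 - 1254y^2 = 1 is (p_{k-1}, q_{k-1}) = (p_9, q_9); compute convergents through index 9.
Convergents (p_i = a_i*p_{i-1} + p_{i-2}, q_i = a_i*q_{i-1} + q_{i-2} with p_{-2}=0, p_{-1}=1, q_{-2}=1, q_{-1}=0):
  i=0: a_0=35, p_0 = 35*1 + 0 = 35, q_0 = 35*0 + 1 = 1.
  i=1: a_1=2, p_1 = 2*35 + 1 = 71, q_1 = 2*1 + 0 = 2.
  i=2: a_2=2, p_2 = 2*71 + 35 = 177, q_2 = 2*2 + 1 = 5.
  i=3: a_3=2, p_3 = 2*177 + 71 = 425, q_3 = 2*5 + 2 = 12.
  i=4: a_4=1, p_4 = 1*425 + 177 = 602, q_4 = 1*12 + 5 = 17.
  i=5: a_5=34, p_5 = 34*602 + 425 = 20893, q_5 = 34*17 + 12 = 590.
  i=6: a_6=1, p_6 = 1*20893 + 602 = 21495, q_6 = 1*590 + 17 = 607.
  i=7: a_7=2, p_7 = 2*21495 + 20893 = 63883, q_7 = 2*607 + 590 = 1804.
  i=8: a_8=2, p_8 = 2*63883 + 21495 = 149261, q_8 = 2*1804 + 607 = 4215.
  i=9: a_9=2, p_9 = 2*149261 + 63883 = 362405, q_9 = 2*4215 + 1804 = 10234.
Check: 362405^2 - 1254*10234^2 = 131337384025 - 131337384024 = 1, so (x, y) = (362405, 10234) solves the equation, and by the theorem it is the least positive solution.

(x, y) = (362405, 10234)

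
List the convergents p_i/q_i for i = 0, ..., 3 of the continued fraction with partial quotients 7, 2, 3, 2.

7/1, 15/2, 52/7, 119/16

Using the convergent recurrence p_i = a_i*p_{i-1} + p_{i-2}, q_i = a_i*q_{i-1} + q_{i-2} with p_{-2}=0, p_{-1}=1, q_{-2}=1, q_{-1}=0:
  i=0: a_0=7, p_0 = 7*1 + 0 = 7, q_0 = 7*0 + 1 = 1.
  i=1: a_1=2, p_1 = 2*7 + 1 = 15, q_1 = 2*1 + 0 = 2.
  i=2: a_2=3, p_2 = 3*15 + 7 = 52, q_2 = 3*2 + 1 = 7.
  i=3: a_3=2, p_3 = 2*52 + 15 = 119, q_3 = 2*7 + 2 = 16.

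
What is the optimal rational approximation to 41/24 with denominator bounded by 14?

Expand x = 41/24 as a continued fraction with the Euclidean algorithm:
  41 = 1*24 + 17, so a_0 = 1.
  24 = 1*17 + 7, so a_1 = 1.
  17 = 2*7 + 3, so a_2 = 2.
  7 = 2*3 + 1, so a_3 = 2.
  3 = 3*1 + 0, so a_4 = 3.
so x = [1; 1, 2, 2, 3].
Convergents (p_i = a_i*p_{i-1} + p_{i-2}, q_i = a_i*q_{i-1} + q_{i-2} with p_{-2}=0, p_{-1}=1, q_{-2}=1, q_{-1}=0), until the denominator exceeds 14:
  i=0: a_0=1, p_0 = 1*1 + 0 = 1, q_0 = 1*0 + 1 = 1.
  i=1: a_1=1, p_1 = 1*1 + 1 = 2, q_1 = 1*1 + 0 = 1.
  i=2: a_2=2, p_2 = 2*2 + 1 = 5, q_2 = 2*1 + 1 = 3.
  i=3: a_3=2, p_3 = 2*5 + 2 = 12, q_3 = 2*3 + 1 = 7.
  i=4: a_4=3, p_4 = 3*12 + 5 = 41, q_4 = 3*7 + 3 = 24.
q_4 = 24 > 14, so the last convergent with denominator <= 14 is p_3/q_3 = 12/7.
The closest fraction with denominator <= 14 is either p_3/q_3 or the intermediate fraction (k*p_3 + p_2)/(k*q_3 + q_2) with the largest k >= 1 whose denominator stays <= 14; these approach x as k grows, and every other convergent or intermediate fraction in range is farther away.
Largest k: floor((14 - q_2)/q_3) = floor((14 - 3)/7) = 1.
That gives (1*12 + 5)/(1*7 + 3) = 17/10.
Compare the errors: |x - 12/7| = |41*7 - 12*24|/(24*7) = 1/168, and |x - 17/10| = |41*10 - 17*24|/(24*10) = 2/240.
Cross-multiplying, 1*240 = 240 < 336 = 2*168, so 1/168 is smaller: the convergent 12/7 is closer to x than 17/10.

12/7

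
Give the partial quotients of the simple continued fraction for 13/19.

[0; 1, 2, 6]

Run the Euclidean algorithm on 13 and 19; the successive quotients are the partial quotients a_0, a_1, ... (each step inverts the fractional part left over by the previous one):
  13 = 0*19 + 13, so a_0 = 0.
  19 = 1*13 + 6, so a_1 = 1.
  13 = 2*6 + 1, so a_2 = 2.
  6 = 6*1 + 0, so a_3 = 6.
The remainder reaches 0 after 4 divisions, so the expansion has 4 partial quotients, read off in order.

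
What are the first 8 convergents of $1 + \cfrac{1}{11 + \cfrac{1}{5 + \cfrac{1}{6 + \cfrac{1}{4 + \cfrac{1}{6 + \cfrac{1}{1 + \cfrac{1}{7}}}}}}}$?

1/1, 12/11, 61/56, 378/347, 1573/1444, 9816/9011, 11389/10455, 89539/82196

Using the convergent recurrence p_i = a_i*p_{i-1} + p_{i-2}, q_i = a_i*q_{i-1} + q_{i-2} with p_{-2}=0, p_{-1}=1, q_{-2}=1, q_{-1}=0:
  i=0: a_0=1, p_0 = 1*1 + 0 = 1, q_0 = 1*0 + 1 = 1.
  i=1: a_1=11, p_1 = 11*1 + 1 = 12, q_1 = 11*1 + 0 = 11.
  i=2: a_2=5, p_2 = 5*12 + 1 = 61, q_2 = 5*11 + 1 = 56.
  i=3: a_3=6, p_3 = 6*61 + 12 = 378, q_3 = 6*56 + 11 = 347.
  i=4: a_4=4, p_4 = 4*378 + 61 = 1573, q_4 = 4*347 + 56 = 1444.
  i=5: a_5=6, p_5 = 6*1573 + 378 = 9816, q_5 = 6*1444 + 347 = 9011.
  i=6: a_6=1, p_6 = 1*9816 + 1573 = 11389, q_6 = 1*9011 + 1444 = 10455.
  i=7: a_7=7, p_7 = 7*11389 + 9816 = 89539, q_7 = 7*10455 + 9011 = 82196.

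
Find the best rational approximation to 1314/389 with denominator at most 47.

152/45

Expand x = 1314/389 as a continued fraction with the Euclidean algorithm:
  1314 = 3*389 + 147, so a_0 = 3.
  389 = 2*147 + 95, so a_1 = 2.
  147 = 1*95 + 52, so a_2 = 1.
  95 = 1*52 + 43, so a_3 = 1.
  52 = 1*43 + 9, so a_4 = 1.
  43 = 4*9 + 7, so a_5 = 4.
  9 = 1*7 + 2, so a_6 = 1.
  7 = 3*2 + 1, so a_7 = 3.
  2 = 2*1 + 0, so a_8 = 2.
so x = [3; 2, 1, 1, 1, 4, 1, 3, 2].
Convergents (p_i = a_i*p_{i-1} + p_{i-2}, q_i = a_i*q_{i-1} + q_{i-2} with p_{-2}=0, p_{-1}=1, q_{-2}=1, q_{-1}=0), until the denominator exceeds 47:
  i=0: a_0=3, p_0 = 3*1 + 0 = 3, q_0 = 3*0 + 1 = 1.
  i=1: a_1=2, p_1 = 2*3 + 1 = 7, q_1 = 2*1 + 0 = 2.
  i=2: a_2=1, p_2 = 1*7 + 3 = 10, q_2 = 1*2 + 1 = 3.
  i=3: a_3=1, p_3 = 1*10 + 7 = 17, q_3 = 1*3 + 2 = 5.
  i=4: a_4=1, p_4 = 1*17 + 10 = 27, q_4 = 1*5 + 3 = 8.
  i=5: a_5=4, p_5 = 4*27 + 17 = 125, q_5 = 4*8 + 5 = 37.
  i=6: a_6=1, p_6 = 1*125 + 27 = 152, q_6 = 1*37 + 8 = 45.
  i=7: a_7=3, p_7 = 3*152 + 125 = 581, q_7 = 3*45 + 37 = 172.
q_7 = 172 > 47, so the last convergent with denominator <= 47 is p_6/q_6 = 152/45.
The closest fraction with denominator <= 47 is either p_6/q_6 or the intermediate fraction (k*p_6 + p_5)/(k*q_6 + q_5) with the largest k >= 1 whose denominator stays <= 47; these approach x as k grows, and every other convergent or intermediate fraction in range is farther away.
Largest k: floor((47 - q_5)/q_6) = floor((47 - 37)/45) = 0.
Since k = 0, no intermediate fraction beyond p_6/q_6 has denominator <= 47, so the convergent 152/45 is the closest (its error is |1314*45 - 152*389|/(389*45) = 2/17505).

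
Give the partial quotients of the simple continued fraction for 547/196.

[2; 1, 3, 1, 3, 1, 1, 4]

Run the Euclidean algorithm on 547 and 196; the successive quotients are the partial quotients a_0, a_1, ... (each step inverts the fractional part left over by the previous one):
  547 = 2*196 + 155, so a_0 = 2.
  196 = 1*155 + 41, so a_1 = 1.
  155 = 3*41 + 32, so a_2 = 3.
  41 = 1*32 + 9, so a_3 = 1.
  32 = 3*9 + 5, so a_4 = 3.
  9 = 1*5 + 4, so a_5 = 1.
  5 = 1*4 + 1, so a_6 = 1.
  4 = 4*1 + 0, so a_7 = 4.
The remainder reaches 0 after 8 divisions, so the expansion has 8 partial quotients, read off in order.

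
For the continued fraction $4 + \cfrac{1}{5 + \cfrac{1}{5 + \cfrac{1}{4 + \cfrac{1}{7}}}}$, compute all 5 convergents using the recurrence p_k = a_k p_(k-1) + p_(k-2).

4/1, 21/5, 109/26, 457/109, 3308/789

Using the convergent recurrence p_i = a_i*p_{i-1} + p_{i-2}, q_i = a_i*q_{i-1} + q_{i-2} with p_{-2}=0, p_{-1}=1, q_{-2}=1, q_{-1}=0:
  i=0: a_0=4, p_0 = 4*1 + 0 = 4, q_0 = 4*0 + 1 = 1.
  i=1: a_1=5, p_1 = 5*4 + 1 = 21, q_1 = 5*1 + 0 = 5.
  i=2: a_2=5, p_2 = 5*21 + 4 = 109, q_2 = 5*5 + 1 = 26.
  i=3: a_3=4, p_3 = 4*109 + 21 = 457, q_3 = 4*26 + 5 = 109.
  i=4: a_4=7, p_4 = 7*457 + 109 = 3308, q_4 = 7*109 + 26 = 789.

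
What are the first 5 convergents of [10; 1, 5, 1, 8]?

Using the convergent recurrence p_i = a_i*p_{i-1} + p_{i-2}, q_i = a_i*q_{i-1} + q_{i-2} with p_{-2}=0, p_{-1}=1, q_{-2}=1, q_{-1}=0:
  i=0: a_0=10, p_0 = 10*1 + 0 = 10, q_0 = 10*0 + 1 = 1.
  i=1: a_1=1, p_1 = 1*10 + 1 = 11, q_1 = 1*1 + 0 = 1.
  i=2: a_2=5, p_2 = 5*11 + 10 = 65, q_2 = 5*1 + 1 = 6.
  i=3: a_3=1, p_3 = 1*65 + 11 = 76, q_3 = 1*6 + 1 = 7.
  i=4: a_4=8, p_4 = 8*76 + 65 = 673, q_4 = 8*7 + 6 = 62.

10/1, 11/1, 65/6, 76/7, 673/62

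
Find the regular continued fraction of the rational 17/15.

Run the Euclidean algorithm on 17 and 15; the successive quotients are the partial quotients a_0, a_1, ... (each step inverts the fractional part left over by the previous one):
  17 = 1*15 + 2, so a_0 = 1.
  15 = 7*2 + 1, so a_1 = 7.
  2 = 2*1 + 0, so a_2 = 2.
The remainder reaches 0 after 3 divisions, so the expansion has 3 partial quotients, read off in order.

[1; 7, 2]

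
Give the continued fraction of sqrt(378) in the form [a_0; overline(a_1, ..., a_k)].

Write x_i = (sqrt(378) + m_i)/d_i with (m_0, d_0) = (0, 1). a_0 = floor(sqrt(378)) = 19, since 19^2 = 361 <= 378 < 400 = 20^2.
Iterate m_{i+1} = d_i*a_i - m_i, d_{i+1} = (378 - m_{i+1}^2)/d_i, a_{i+1} = floor((a_0 + m_{i+1})/d_{i+1}):
  m_1 = 1*19 - 0 = 19, d_1 = (378 - 19^2)/1 = 17/1 = 17, a_1 = floor((19 + 19)/17) = 2.
  m_2 = 17*2 - 19 = 15, d_2 = (378 - 15^2)/17 = 153/17 = 9, a_2 = floor((19 + 15)/9) = 3.
  m_3 = 9*3 - 15 = 12, d_3 = (378 - 12^2)/9 = 234/9 = 26, a_3 = floor((19 + 12)/26) = 1.
  m_4 = 26*1 - 12 = 14, d_4 = (378 - 14^2)/26 = 182/26 = 7, a_4 = floor((19 + 14)/7) = 4.
  m_5 = 7*4 - 14 = 14, d_5 = (378 - 14^2)/7 = 182/7 = 26, a_5 = floor((19 + 14)/26) = 1.
  m_6 = 26*1 - 14 = 12, d_6 = (378 - 12^2)/26 = 234/26 = 9, a_6 = floor((19 + 12)/9) = 3.
  m_7 = 9*3 - 12 = 15, d_7 = (378 - 15^2)/9 = 153/9 = 17, a_7 = floor((19 + 15)/17) = 2.
  m_8 = 17*2 - 15 = 19, d_8 = (378 - 19^2)/17 = 17/17 = 1, a_8 = floor((19 + 19)/1) = 38.
  m_9 = 1*38 - 19 = 19, d_9 = (378 - 19^2)/1 = 17/1 = 17: (m_9, d_9) = (m_1, d_1) = (19, 17), so from here the quotients repeat a_1, ..., a_8; the period length is 8.
Hence the expansion of sqrt(378) is a_0 = 19 followed by the repeating block 2, 3, 1, 4, 1, 3, 2, 38 (period 8).

[19; overline(2, 3, 1, 4, 1, 3, 2, 38)]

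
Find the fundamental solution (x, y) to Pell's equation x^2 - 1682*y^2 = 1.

First expand sqrt(1682) as a continued fraction. With x_i = (sqrt(1682) + m_i)/d_i and (m_0, d_0) = (0, 1): a_0 = floor(sqrt(1682)) = 41, since 41^2 = 1681 <= 1682 < 1764 = 42^2.
Iterate m_{i+1} = d_i*a_i - m_i, d_{i+1} = (1682 - m_{i+1}^2)/d_i, a_{i+1} = floor((a_0 + m_{i+1})/d_{i+1}):
  m_1 = 1*41 - 0 = 41, d_1 = (1682 - 41^2)/1 = 1/1 = 1, a_1 = floor((41 + 41)/1) = 82.
  m_2 = 1*82 - 41 = 41, d_2 = (1682 - 41^2)/1 = 1/1 = 1: (m_2, d_2) = (m_1, d_1) = (41, 1), so from here the quotient a_1 repeats; the period length is 1.
So sqrt(1682) = [41; (82)] with period length k = 1.
k is odd, so (p_{k-1}, q_{k-1}) only solves x^2 - 1682y^2 = -1 and the fundamental solution of x^2 - 1682y^2 = 1 is (p_{2k-1}, q_{2k-1}) = (p_1, q_1); compute convergents through index 1, running through the period twice.
Convergents (p_i = a_i*p_{i-1} + p_{i-2}, q_i = a_i*q_{i-1} + q_{i-2} with p_{-2}=0, p_{-1}=1, q_{-2}=1, q_{-1}=0):
  i=0: a_0=41, p_0 = 41*1 + 0 = 41, q_0 = 41*0 + 1 = 1.
  i=1: a_1=82, p_1 = 82*41 + 1 = 3363, q_1 = 82*1 + 0 = 82.
Indeed p_0^2 - 1682*q_0^2 = 1681 - 1682 = -1, not +1.
Check: 3363^2 - 1682*82^2 = 11309769 - 11309768 = 1, so (x, y) = (3363, 82) solves the equation, and by the theorem it is the least positive solution.

(x, y) = (3363, 82)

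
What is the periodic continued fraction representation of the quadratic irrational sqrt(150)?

Write x_i = (sqrt(150) + m_i)/d_i with (m_0, d_0) = (0, 1). a_0 = floor(sqrt(150)) = 12, since 12^2 = 144 <= 150 < 169 = 13^2.
Iterate m_{i+1} = d_i*a_i - m_i, d_{i+1} = (150 - m_{i+1}^2)/d_i, a_{i+1} = floor((a_0 + m_{i+1})/d_{i+1}):
  m_1 = 1*12 - 0 = 12, d_1 = (150 - 12^2)/1 = 6/1 = 6, a_1 = floor((12 + 12)/6) = 4.
  m_2 = 6*4 - 12 = 12, d_2 = (150 - 12^2)/6 = 6/6 = 1, a_2 = floor((12 + 12)/1) = 24.
  m_3 = 1*24 - 12 = 12, d_3 = (150 - 12^2)/1 = 6/1 = 6: (m_3, d_3) = (m_1, d_1) = (12, 6), so from here the quotients repeat a_1, a_2; the period length is 2.
Hence the expansion of sqrt(150) is a_0 = 12 followed by the repeating block 4, 24 (period 2).

[12; (4, 24)]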